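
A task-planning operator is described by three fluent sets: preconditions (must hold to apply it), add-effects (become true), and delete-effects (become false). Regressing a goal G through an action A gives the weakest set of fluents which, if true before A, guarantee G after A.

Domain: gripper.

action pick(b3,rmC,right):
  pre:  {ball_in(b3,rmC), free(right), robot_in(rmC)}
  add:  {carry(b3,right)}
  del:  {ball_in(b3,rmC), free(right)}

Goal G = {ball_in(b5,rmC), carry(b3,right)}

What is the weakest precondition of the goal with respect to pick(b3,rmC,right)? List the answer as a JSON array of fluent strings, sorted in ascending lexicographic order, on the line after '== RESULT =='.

Regress:
  G ∩ del = {}  (empty — regression defined)
  G \ add = {ball_in(b5,rmC), carry(b3,right)} \ {carry(b3,right)} = {ball_in(b5,rmC)}
  ∪ pre   = {ball_in(b5,rmC)} ∪ {ball_in(b3,rmC), free(right), robot_in(rmC)}
          = {ball_in(b3,rmC), ball_in(b5,rmC), free(right), robot_in(rmC)}

== RESULT ==
["ball_in(b3,rmC)", "ball_in(b5,rmC)", "free(right)", "robot_in(rmC)"]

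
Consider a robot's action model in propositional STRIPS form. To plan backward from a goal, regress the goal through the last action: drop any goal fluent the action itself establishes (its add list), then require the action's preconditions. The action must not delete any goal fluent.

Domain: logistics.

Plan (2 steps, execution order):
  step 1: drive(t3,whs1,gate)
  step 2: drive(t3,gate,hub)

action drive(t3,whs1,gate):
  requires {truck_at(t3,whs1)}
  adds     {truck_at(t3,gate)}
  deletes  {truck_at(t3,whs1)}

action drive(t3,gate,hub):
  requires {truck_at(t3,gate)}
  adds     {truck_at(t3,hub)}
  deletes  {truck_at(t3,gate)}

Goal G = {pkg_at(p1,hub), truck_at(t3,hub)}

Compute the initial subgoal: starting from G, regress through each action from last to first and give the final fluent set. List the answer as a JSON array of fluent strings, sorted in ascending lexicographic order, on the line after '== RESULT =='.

Work backward from the goal:
  through step 2 (drive(t3,gate,hub)): drop {truck_at(t3,hub)}, keep {pkg_at(p1,hub)}, require {truck_at(t3,gate)}
    → {pkg_at(p1,hub), truck_at(t3,gate)}
  through step 1 (drive(t3,whs1,gate)): drop {truck_at(t3,gate)}, keep {pkg_at(p1,hub)}, require {truck_at(t3,whs1)}
    → {pkg_at(p1,hub), truck_at(t3,whs1)}

== RESULT ==
["pkg_at(p1,hub)", "truck_at(t3,whs1)"]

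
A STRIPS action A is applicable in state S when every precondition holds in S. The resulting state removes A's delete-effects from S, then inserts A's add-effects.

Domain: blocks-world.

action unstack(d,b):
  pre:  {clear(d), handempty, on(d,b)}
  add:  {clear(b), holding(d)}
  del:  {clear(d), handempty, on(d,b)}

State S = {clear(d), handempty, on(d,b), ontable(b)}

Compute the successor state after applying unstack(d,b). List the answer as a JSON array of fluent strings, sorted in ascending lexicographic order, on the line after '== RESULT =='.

Compute (S \ del) ∪ add:
  pre ⊆ S: {clear(d), handempty, on(d,b)} ⊆ S  — applicable
  S \ del = {ontable(b)}
  ∪ add   = {clear(b), holding(d), ontable(b)}

== RESULT ==
["clear(b)", "holding(d)", "ontable(b)"]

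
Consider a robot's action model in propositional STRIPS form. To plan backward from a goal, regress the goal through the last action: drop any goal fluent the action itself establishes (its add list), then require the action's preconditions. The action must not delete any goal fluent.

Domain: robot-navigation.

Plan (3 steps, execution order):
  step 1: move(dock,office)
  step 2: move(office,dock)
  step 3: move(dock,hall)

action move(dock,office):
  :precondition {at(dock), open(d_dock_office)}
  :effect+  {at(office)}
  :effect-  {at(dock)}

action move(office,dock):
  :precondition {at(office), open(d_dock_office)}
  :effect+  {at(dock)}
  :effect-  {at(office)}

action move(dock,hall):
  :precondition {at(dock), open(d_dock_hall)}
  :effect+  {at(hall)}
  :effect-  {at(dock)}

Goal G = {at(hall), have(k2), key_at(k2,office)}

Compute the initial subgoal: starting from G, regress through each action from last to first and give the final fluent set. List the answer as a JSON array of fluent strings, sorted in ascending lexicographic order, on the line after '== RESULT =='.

Work backward from the goal:
  through step 3 (move(dock,hall)): drop {at(hall)}, keep {have(k2), key_at(k2,office)}, require {at(dock), open(d_dock_hall)}
    → {at(dock), have(k2), key_at(k2,office), open(d_dock_hall)}
  through step 2 (move(office,dock)): drop {at(dock)}, keep {have(k2), key_at(k2,office), open(d_dock_hall)}, require {at(office), open(d_dock_office)}
    → {at(office), have(k2), key_at(k2,office), open(d_dock_hall), open(d_dock_office)}
  through step 1 (move(dock,office)): drop {at(office)}, keep {have(k2), key_at(k2,office), open(d_dock_hall), open(d_dock_office)}, require {at(dock), open(d_dock_office)}
    → {at(dock), have(k2), key_at(k2,office), open(d_dock_hall), open(d_dock_office)}

== RESULT ==
["at(dock)", "have(k2)", "key_at(k2,office)", "open(d_dock_hall)", "open(d_dock_office)"]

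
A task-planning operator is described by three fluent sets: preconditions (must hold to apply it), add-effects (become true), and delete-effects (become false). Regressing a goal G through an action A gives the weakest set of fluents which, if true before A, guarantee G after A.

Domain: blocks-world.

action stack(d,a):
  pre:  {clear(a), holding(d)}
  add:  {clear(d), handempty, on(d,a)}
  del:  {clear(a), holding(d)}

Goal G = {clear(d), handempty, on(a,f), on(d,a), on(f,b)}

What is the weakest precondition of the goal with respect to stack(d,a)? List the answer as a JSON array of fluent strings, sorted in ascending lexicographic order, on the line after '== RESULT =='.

Regress:
  G ∩ del = {}  (empty — regression defined)
  G \ add = {clear(d), handempty, on(a,f), on(d,a), on(f,b)} \ {clear(d), handempty, on(d,a)} = {on(a,f), on(f,b)}
  ∪ pre   = {on(a,f), on(f,b)} ∪ {clear(a), holding(d)}
          = {clear(a), holding(d), on(a,f), on(f,b)}

== RESULT ==
["clear(a)", "holding(d)", "on(a,f)", "on(f,b)"]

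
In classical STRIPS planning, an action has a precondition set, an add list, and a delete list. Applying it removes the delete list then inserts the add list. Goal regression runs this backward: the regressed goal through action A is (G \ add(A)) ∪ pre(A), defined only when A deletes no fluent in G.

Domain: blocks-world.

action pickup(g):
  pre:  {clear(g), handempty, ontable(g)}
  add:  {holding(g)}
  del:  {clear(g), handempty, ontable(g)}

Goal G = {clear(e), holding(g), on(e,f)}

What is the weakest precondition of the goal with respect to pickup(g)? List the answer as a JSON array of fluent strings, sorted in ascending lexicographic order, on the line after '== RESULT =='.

Regress:
  G ∩ del = {}  (empty — regression defined)
  G \ add = {clear(e), holding(g), on(e,f)} \ {holding(g)} = {clear(e), on(e,f)}
  ∪ pre   = {clear(e), on(e,f)} ∪ {clear(g), handempty, ontable(g)}
          = {clear(e), clear(g), handempty, on(e,f), ontable(g)}

== RESULT ==
["clear(e)", "clear(g)", "handempty", "on(e,f)", "ontable(g)"]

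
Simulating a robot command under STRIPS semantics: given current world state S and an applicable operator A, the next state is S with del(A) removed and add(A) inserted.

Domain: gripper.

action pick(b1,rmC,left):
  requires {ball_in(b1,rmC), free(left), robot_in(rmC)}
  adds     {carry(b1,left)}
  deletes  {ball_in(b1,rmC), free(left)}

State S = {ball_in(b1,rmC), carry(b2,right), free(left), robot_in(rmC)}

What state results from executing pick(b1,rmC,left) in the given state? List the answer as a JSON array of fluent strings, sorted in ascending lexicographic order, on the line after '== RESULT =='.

Compute (S \ del) ∪ add:
  pre ⊆ S: {ball_in(b1,rmC), free(left), robot_in(rmC)} ⊆ S  — applicable
  S \ del = {carry(b2,right), robot_in(rmC)}
  ∪ add   = {carry(b1,left), carry(b2,right), robot_in(rmC)}

== RESULT ==
["carry(b1,left)", "carry(b2,right)", "robot_in(rmC)"]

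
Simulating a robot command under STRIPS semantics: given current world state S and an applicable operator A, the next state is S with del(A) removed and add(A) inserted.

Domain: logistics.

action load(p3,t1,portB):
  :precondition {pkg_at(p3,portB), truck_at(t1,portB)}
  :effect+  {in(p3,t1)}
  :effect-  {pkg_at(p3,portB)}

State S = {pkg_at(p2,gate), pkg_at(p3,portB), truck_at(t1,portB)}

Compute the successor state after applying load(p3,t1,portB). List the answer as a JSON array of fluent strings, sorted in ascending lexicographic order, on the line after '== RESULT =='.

Progress:
  pre ⊆ S: {pkg_at(p3,portB), truck_at(t1,portB)} ⊆ S  — applicable
  S \ del = {pkg_at(p2,gate), truck_at(t1,portB)}
  ∪ add   = {in(p3,t1), pkg_at(p2,gate), truck_at(t1,portB)}

== RESULT ==
["in(p3,t1)", "pkg_at(p2,gate)", "truck_at(t1,portB)"]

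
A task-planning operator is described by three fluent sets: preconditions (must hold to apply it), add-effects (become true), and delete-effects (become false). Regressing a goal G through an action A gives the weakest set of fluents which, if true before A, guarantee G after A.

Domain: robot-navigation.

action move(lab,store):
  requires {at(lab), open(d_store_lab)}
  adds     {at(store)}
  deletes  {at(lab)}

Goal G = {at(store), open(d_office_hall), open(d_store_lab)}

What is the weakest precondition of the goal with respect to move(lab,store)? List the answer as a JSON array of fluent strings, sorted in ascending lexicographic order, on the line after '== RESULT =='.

Compute (G \ add) ∪ pre:
  G ∩ del = {}  (empty — regression defined)
  G \ add = {at(store), open(d_office_hall), open(d_store_lab)} \ {at(store)} = {open(d_office_hall), open(d_store_lab)}
  ∪ pre   = {open(d_office_hall), open(d_store_lab)} ∪ {at(lab), open(d_store_lab)}
          = {at(lab), open(d_office_hall), open(d_store_lab)}

== RESULT ==
["at(lab)", "open(d_office_hall)", "open(d_store_lab)"]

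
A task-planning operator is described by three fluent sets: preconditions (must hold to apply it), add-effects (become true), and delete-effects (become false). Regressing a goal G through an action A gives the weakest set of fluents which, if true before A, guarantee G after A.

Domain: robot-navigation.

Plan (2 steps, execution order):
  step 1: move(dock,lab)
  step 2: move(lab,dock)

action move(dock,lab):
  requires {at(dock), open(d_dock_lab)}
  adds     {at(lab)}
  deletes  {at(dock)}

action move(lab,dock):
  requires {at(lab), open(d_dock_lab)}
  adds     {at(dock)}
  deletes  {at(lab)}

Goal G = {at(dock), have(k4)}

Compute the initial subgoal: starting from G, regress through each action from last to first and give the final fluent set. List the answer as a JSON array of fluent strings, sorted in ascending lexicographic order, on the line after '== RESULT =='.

Work backward from the goal:
  through step 2 (move(lab,dock)): drop {at(dock)}, keep {have(k4)}, require {at(lab), open(d_dock_lab)}
    → {at(lab), have(k4), open(d_dock_lab)}
  through step 1 (move(dock,lab)): drop {at(lab)}, keep {have(k4), open(d_dock_lab)}, require {at(dock), open(d_dock_lab)}
    → {at(dock), have(k4), open(d_dock_lab)}

== RESULT ==
["at(dock)", "have(k4)", "open(d_dock_lab)"]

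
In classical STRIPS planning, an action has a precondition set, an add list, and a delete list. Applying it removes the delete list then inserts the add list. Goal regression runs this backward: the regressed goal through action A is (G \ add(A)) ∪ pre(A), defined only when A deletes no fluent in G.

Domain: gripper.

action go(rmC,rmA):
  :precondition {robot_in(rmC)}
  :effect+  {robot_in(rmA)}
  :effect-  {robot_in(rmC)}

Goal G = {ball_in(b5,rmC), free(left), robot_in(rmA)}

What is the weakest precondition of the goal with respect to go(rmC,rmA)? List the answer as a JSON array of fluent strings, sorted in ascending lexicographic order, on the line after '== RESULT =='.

Regress:
  G ∩ del = {}  (empty — regression defined)
  G \ add = {ball_in(b5,rmC), free(left), robot_in(rmA)} \ {robot_in(rmA)} = {ball_in(b5,rmC), free(left)}
  ∪ pre   = {ball_in(b5,rmC), free(left)} ∪ {robot_in(rmC)}
          = {ball_in(b5,rmC), free(left), robot_in(rmC)}

== RESULT ==
["ball_in(b5,rmC)", "free(left)", "robot_in(rmC)"]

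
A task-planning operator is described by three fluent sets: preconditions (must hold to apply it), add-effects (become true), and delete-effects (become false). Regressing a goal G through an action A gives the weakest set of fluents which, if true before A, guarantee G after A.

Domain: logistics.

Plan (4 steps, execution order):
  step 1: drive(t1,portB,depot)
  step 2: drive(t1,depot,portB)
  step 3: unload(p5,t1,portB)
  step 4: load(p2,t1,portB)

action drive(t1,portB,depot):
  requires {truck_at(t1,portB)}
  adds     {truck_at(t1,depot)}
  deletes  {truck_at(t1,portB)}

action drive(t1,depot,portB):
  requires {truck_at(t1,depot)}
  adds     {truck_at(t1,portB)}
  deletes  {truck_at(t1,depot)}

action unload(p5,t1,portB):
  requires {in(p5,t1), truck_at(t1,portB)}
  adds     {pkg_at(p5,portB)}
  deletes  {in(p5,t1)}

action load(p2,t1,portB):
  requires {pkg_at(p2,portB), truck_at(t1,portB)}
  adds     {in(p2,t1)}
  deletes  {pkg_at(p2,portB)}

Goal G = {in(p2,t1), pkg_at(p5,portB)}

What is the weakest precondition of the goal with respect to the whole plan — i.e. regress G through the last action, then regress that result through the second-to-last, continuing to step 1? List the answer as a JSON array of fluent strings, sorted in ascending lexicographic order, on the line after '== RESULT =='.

Regress step by step:
  through step 4 (load(p2,t1,portB)): drop {in(p2,t1)}, keep {pkg_at(p5,portB)}, require {pkg_at(p2,portB), truck_at(t1,portB)}
    → {pkg_at(p2,portB), pkg_at(p5,portB), truck_at(t1,portB)}
  through step 3 (unload(p5,t1,portB)): drop {pkg_at(p5,portB)}, keep {pkg_at(p2,portB), truck_at(t1,portB)}, require {in(p5,t1), truck_at(t1,portB)}
    → {in(p5,t1), pkg_at(p2,portB), truck_at(t1,portB)}
  through step 2 (drive(t1,depot,portB)): drop {truck_at(t1,portB)}, keep {in(p5,t1), pkg_at(p2,portB)}, require {truck_at(t1,depot)}
    → {in(p5,t1), pkg_at(p2,portB), truck_at(t1,depot)}
  through step 1 (drive(t1,portB,depot)): drop {truck_at(t1,depot)}, keep {in(p5,t1), pkg_at(p2,portB)}, require {truck_at(t1,portB)}
    → {in(p5,t1), pkg_at(p2,portB), truck_at(t1,portB)}

== RESULT ==
["in(p5,t1)", "pkg_at(p2,portB)", "truck_at(t1,portB)"]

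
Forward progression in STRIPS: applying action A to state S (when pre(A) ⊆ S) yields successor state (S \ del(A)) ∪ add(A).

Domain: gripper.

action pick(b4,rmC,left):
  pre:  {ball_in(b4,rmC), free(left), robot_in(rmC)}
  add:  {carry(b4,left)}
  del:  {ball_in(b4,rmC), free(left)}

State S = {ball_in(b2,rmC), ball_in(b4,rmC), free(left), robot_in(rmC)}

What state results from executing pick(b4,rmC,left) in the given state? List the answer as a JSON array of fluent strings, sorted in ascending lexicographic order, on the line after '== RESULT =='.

Progress:
  pre ⊆ S: {ball_in(b4,rmC), free(left), robot_in(rmC)} ⊆ S  — applicable
  S \ del = {ball_in(b2,rmC), robot_in(rmC)}
  ∪ add   = {ball_in(b2,rmC), carry(b4,left), robot_in(rmC)}

== RESULT ==
["ball_in(b2,rmC)", "carry(b4,left)", "robot_in(rmC)"]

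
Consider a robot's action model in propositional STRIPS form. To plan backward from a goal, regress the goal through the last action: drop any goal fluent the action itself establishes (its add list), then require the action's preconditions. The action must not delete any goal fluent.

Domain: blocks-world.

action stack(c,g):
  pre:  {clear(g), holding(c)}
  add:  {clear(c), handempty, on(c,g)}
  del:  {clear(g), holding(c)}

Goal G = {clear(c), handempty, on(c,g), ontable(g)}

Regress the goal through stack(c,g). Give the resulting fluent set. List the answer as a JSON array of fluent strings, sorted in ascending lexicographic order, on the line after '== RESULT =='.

Compute (G \ add) ∪ pre:
  G ∩ del = {}  (empty — regression defined)
  G \ add = {clear(c), handempty, on(c,g), ontable(g)} \ {clear(c), handempty, on(c,g)} = {ontable(g)}
  ∪ pre   = {ontable(g)} ∪ {clear(g), holding(c)}
          = {clear(g), holding(c), ontable(g)}

== RESULT ==
["clear(g)", "holding(c)", "ontable(g)"]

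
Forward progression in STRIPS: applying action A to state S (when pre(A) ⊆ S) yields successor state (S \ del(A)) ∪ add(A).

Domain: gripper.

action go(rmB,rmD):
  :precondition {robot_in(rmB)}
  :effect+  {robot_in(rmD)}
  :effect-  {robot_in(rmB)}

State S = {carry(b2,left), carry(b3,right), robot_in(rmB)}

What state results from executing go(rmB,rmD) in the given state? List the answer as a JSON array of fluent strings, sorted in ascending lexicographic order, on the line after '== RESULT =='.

Progress:
  pre ⊆ S: {robot_in(rmB)} ⊆ S  — applicable
  S \ del = {carry(b2,left), carry(b3,right)}
  ∪ add   = {carry(b2,left), carry(b3,right), robot_in(rmD)}

== RESULT ==
["carry(b2,left)", "carry(b3,right)", "robot_in(rmD)"]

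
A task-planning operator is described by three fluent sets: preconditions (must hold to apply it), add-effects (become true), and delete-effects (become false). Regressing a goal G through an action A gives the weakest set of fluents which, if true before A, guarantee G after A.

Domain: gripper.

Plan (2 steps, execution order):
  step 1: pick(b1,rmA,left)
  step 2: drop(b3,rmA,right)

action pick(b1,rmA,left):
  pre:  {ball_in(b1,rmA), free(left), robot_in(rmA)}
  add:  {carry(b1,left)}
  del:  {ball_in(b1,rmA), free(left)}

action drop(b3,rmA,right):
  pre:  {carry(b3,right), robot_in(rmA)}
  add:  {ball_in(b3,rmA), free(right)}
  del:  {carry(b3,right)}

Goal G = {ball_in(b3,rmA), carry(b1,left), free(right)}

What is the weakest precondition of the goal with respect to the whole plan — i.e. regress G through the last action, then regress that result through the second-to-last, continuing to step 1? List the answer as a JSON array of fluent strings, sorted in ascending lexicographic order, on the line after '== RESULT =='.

Regress step by step:
  through step 2 (drop(b3,rmA,right)): drop {ball_in(b3,rmA), free(right)}, keep {carry(b1,left)}, require {carry(b3,right), robot_in(rmA)}
    → {carry(b1,left), carry(b3,right), robot_in(rmA)}
  through step 1 (pick(b1,rmA,left)): drop {carry(b1,left)}, keep {carry(b3,right), robot_in(rmA)}, require {ball_in(b1,rmA), free(left), robot_in(rmA)}
    → {ball_in(b1,rmA), carry(b3,right), free(left), robot_in(rmA)}

== RESULT ==
["ball_in(b1,rmA)", "carry(b3,right)", "free(left)", "robot_in(rmA)"]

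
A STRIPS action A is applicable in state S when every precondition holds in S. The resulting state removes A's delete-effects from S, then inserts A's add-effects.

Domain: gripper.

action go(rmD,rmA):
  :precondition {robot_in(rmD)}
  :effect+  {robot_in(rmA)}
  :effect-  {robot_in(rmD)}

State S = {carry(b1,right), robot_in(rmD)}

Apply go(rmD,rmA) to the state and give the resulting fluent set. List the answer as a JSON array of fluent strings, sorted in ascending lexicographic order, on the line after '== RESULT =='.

Compute (S \ del) ∪ add:
  pre ⊆ S: {robot_in(rmD)} ⊆ S  — applicable
  S \ del = {carry(b1,right)}
  ∪ add   = {carry(b1,right), robot_in(rmA)}

== RESULT ==
["carry(b1,right)", "robot_in(rmA)"]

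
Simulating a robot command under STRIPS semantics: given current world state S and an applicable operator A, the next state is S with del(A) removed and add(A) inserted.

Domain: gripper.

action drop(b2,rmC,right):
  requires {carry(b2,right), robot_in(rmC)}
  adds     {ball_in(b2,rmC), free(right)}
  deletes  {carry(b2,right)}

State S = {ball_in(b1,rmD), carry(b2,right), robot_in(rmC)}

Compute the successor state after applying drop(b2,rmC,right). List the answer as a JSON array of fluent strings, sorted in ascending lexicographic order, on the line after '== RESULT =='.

Progress:
  pre ⊆ S: {carry(b2,right), robot_in(rmC)} ⊆ S  — applicable
  S \ del = {ball_in(b1,rmD), robot_in(rmC)}
  ∪ add   = {ball_in(b1,rmD), ball_in(b2,rmC), free(right), robot_in(rmC)}

== RESULT ==
["ball_in(b1,rmD)", "ball_in(b2,rmC)", "free(right)", "robot_in(rmC)"]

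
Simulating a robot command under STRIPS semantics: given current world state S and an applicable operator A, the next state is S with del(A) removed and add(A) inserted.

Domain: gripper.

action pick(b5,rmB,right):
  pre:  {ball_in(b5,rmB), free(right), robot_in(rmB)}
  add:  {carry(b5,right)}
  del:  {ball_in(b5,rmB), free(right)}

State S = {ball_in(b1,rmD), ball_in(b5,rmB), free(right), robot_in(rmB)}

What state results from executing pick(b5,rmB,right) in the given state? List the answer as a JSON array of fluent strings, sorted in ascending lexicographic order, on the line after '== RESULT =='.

Progress:
  pre ⊆ S: {ball_in(b5,rmB), free(right), robot_in(rmB)} ⊆ S  — applicable
  S \ del = {ball_in(b1,rmD), robot_in(rmB)}
  ∪ add   = {ball_in(b1,rmD), carry(b5,right), robot_in(rmB)}

== RESULT ==
["ball_in(b1,rmD)", "carry(b5,right)", "robot_in(rmB)"]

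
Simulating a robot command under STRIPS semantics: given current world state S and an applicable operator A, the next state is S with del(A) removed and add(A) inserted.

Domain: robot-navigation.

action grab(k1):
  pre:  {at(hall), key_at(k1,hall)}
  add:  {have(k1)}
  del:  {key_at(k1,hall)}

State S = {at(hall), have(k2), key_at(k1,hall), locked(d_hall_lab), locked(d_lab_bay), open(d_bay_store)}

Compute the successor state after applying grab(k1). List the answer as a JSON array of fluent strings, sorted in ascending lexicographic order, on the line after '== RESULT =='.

Progress:
  pre ⊆ S: {at(hall), key_at(k1,hall)} ⊆ S  — applicable
  S \ del = {at(hall), have(k2), locked(d_hall_lab), locked(d_lab_bay), open(d_bay_store)}
  ∪ add   = {at(hall), have(k1), have(k2), locked(d_hall_lab), locked(d_lab_bay), open(d_bay_store)}

== RESULT ==
["at(hall)", "have(k1)", "have(k2)", "locked(d_hall_lab)", "locked(d_lab_bay)", "open(d_bay_store)"]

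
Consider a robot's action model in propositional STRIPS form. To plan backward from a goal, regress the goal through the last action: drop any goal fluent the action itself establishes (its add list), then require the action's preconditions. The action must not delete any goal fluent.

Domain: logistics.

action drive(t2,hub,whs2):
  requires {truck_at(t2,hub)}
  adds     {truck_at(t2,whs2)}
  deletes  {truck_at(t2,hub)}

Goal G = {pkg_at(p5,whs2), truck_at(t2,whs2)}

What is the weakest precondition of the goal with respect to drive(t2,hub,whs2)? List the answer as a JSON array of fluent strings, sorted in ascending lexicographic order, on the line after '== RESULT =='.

Compute (G \ add) ∪ pre:
  G ∩ del = {}  (empty — regression defined)
  G \ add = {pkg_at(p5,whs2), truck_at(t2,whs2)} \ {truck_at(t2,whs2)} = {pkg_at(p5,whs2)}
  ∪ pre   = {pkg_at(p5,whs2)} ∪ {truck_at(t2,hub)}
          = {pkg_at(p5,whs2), truck_at(t2,hub)}

== RESULT ==
["pkg_at(p5,whs2)", "truck_at(t2,hub)"]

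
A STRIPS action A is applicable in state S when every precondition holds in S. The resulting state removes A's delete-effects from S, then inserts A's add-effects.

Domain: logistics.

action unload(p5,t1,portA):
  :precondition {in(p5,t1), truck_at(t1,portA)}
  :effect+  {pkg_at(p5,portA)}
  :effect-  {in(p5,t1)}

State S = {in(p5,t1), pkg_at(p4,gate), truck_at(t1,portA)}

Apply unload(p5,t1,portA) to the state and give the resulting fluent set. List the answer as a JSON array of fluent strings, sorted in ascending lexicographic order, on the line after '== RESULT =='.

Compute (S \ del) ∪ add:
  pre ⊆ S: {in(p5,t1), truck_at(t1,portA)} ⊆ S  — applicable
  S \ del = {pkg_at(p4,gate), truck_at(t1,portA)}
  ∪ add   = {pkg_at(p4,gate), pkg_at(p5,portA), truck_at(t1,portA)}

== RESULT ==
["pkg_at(p4,gate)", "pkg_at(p5,portA)", "truck_at(t1,portA)"]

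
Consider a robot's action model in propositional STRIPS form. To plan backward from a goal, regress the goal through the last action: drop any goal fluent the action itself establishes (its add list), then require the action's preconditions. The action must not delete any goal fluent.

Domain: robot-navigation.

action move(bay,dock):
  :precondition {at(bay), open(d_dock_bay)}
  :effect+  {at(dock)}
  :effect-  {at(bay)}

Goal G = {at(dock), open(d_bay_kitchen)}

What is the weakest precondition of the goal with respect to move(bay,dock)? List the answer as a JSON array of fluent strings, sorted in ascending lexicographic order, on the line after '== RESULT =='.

Regress:
  G ∩ del = {}  (empty — regression defined)
  G \ add = {at(dock), open(d_bay_kitchen)} \ {at(dock)} = {open(d_bay_kitchen)}
  ∪ pre   = {open(d_bay_kitchen)} ∪ {at(bay), open(d_dock_bay)}
          = {at(bay), open(d_bay_kitchen), open(d_dock_bay)}

== RESULT ==
["at(bay)", "open(d_bay_kitchen)", "open(d_dock_bay)"]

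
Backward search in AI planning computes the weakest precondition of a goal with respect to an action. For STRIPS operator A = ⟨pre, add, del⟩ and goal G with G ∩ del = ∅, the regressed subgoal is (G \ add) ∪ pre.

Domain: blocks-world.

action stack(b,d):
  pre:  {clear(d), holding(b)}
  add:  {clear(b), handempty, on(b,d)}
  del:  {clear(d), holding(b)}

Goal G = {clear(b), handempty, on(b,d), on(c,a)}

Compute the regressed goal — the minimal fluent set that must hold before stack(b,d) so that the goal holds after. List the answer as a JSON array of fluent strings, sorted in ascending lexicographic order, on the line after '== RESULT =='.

Compute (G \ add) ∪ pre:
  G ∩ del = {}  (empty — regression defined)
  G \ add = {clear(b), handempty, on(b,d), on(c,a)} \ {clear(b), handempty, on(b,d)} = {on(c,a)}
  ∪ pre   = {on(c,a)} ∪ {clear(d), holding(b)}
          = {clear(d), holding(b), on(c,a)}

== RESULT ==
["clear(d)", "holding(b)", "on(c,a)"]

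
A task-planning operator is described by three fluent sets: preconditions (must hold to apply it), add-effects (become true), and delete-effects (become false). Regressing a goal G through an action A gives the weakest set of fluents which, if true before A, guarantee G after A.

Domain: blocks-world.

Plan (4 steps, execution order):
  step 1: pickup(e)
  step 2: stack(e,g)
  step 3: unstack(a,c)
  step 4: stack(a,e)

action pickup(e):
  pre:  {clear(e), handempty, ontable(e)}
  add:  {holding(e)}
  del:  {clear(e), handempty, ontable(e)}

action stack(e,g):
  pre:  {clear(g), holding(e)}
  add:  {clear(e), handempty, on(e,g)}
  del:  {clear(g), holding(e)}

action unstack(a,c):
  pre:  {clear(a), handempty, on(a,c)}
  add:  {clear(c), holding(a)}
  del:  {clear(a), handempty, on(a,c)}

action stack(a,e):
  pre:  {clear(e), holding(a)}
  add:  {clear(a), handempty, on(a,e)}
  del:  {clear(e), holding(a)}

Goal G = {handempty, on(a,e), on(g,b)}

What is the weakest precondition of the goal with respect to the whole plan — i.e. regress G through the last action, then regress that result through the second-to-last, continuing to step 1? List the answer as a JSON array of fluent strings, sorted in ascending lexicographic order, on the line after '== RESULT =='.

Regress step by step:
  through step 4 (stack(a,e)): drop {handempty, on(a,e)}, keep {on(g,b)}, require {clear(e), holding(a)}
    → {clear(e), holding(a), on(g,b)}
  through step 3 (unstack(a,c)): drop {holding(a)}, keep {clear(e), on(g,b)}, require {clear(a), handempty, on(a,c)}
    → {clear(a), clear(e), handempty, on(a,c), on(g,b)}
  through step 2 (stack(e,g)): drop {clear(e), handempty}, keep {clear(a), on(a,c), on(g,b)}, require {clear(g), holding(e)}
    → {clear(a), clear(g), holding(e), on(a,c), on(g,b)}
  through step 1 (pickup(e)): drop {holding(e)}, keep {clear(a), clear(g), on(a,c), on(g,b)}, require {clear(e), handempty, ontable(e)}
    → {clear(a), clear(e), clear(g), handempty, on(a,c), on(g,b), ontable(e)}

== RESULT ==
["clear(a)", "clear(e)", "clear(g)", "handempty", "on(a,c)", "on(g,b)", "ontable(e)"]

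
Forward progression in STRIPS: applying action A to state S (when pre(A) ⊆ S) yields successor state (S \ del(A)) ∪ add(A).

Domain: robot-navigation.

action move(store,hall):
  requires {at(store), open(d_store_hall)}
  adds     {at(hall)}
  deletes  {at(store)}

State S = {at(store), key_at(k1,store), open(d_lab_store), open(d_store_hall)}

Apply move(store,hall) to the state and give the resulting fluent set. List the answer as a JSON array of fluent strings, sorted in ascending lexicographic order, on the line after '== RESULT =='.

Compute (S \ del) ∪ add:
  pre ⊆ S: {at(store), open(d_store_hall)} ⊆ S  — applicable
  S \ del = {key_at(k1,store), open(d_lab_store), open(d_store_hall)}
  ∪ add   = {at(hall), key_at(k1,store), open(d_lab_store), open(d_store_hall)}

== RESULT ==
["at(hall)", "key_at(k1,store)", "open(d_lab_store)", "open(d_store_hall)"]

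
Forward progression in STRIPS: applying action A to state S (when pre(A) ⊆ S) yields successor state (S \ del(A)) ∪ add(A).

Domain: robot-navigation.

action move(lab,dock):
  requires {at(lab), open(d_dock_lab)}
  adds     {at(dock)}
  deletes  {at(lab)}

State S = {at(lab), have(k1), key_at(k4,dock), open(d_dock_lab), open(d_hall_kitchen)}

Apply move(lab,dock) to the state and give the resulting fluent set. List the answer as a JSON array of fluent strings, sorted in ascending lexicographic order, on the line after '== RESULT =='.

Compute (S \ del) ∪ add:
  pre ⊆ S: {at(lab), open(d_dock_lab)} ⊆ S  — applicable
  S \ del = {have(k1), key_at(k4,dock), open(d_dock_lab), open(d_hall_kitchen)}
  ∪ add   = {at(dock), have(k1), key_at(k4,dock), open(d_dock_lab), open(d_hall_kitchen)}

== RESULT ==
["at(dock)", "have(k1)", "key_at(k4,dock)", "open(d_dock_lab)", "open(d_hall_kitchen)"]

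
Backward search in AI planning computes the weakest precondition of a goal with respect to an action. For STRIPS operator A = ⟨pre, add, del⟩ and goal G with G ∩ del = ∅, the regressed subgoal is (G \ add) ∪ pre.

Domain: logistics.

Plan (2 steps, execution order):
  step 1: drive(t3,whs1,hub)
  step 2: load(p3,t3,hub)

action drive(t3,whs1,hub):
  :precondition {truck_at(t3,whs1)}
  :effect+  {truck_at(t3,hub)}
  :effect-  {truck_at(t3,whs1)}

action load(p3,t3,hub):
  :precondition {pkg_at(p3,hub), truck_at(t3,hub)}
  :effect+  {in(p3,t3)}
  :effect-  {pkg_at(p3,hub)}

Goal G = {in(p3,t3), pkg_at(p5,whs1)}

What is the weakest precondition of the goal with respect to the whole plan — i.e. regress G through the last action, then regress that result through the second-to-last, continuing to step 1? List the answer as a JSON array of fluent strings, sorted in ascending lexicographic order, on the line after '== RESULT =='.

Work backward from the goal:
  through step 2 (load(p3,t3,hub)): drop {in(p3,t3)}, keep {pkg_at(p5,whs1)}, require {pkg_at(p3,hub), truck_at(t3,hub)}
    → {pkg_at(p3,hub), pkg_at(p5,whs1), truck_at(t3,hub)}
  through step 1 (drive(t3,whs1,hub)): drop {truck_at(t3,hub)}, keep {pkg_at(p3,hub), pkg_at(p5,whs1)}, require {truck_at(t3,whs1)}
    → {pkg_at(p3,hub), pkg_at(p5,whs1), truck_at(t3,whs1)}

== RESULT ==
["pkg_at(p3,hub)", "pkg_at(p5,whs1)", "truck_at(t3,whs1)"]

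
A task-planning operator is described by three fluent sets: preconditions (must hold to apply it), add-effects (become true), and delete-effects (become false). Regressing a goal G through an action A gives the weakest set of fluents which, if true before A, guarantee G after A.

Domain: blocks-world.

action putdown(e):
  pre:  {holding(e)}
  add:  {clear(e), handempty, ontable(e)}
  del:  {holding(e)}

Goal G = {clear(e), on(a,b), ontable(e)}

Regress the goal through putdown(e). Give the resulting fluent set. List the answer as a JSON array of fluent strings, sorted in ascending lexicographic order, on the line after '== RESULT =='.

Regress:
  G ∩ del = {}  (empty — regression defined)
  G \ add = {clear(e), on(a,b), ontable(e)} \ {clear(e), handempty, ontable(e)} = {on(a,b)}
  ∪ pre   = {on(a,b)} ∪ {holding(e)}
          = {holding(e), on(a,b)}

== RESULT ==
["holding(e)", "on(a,b)"]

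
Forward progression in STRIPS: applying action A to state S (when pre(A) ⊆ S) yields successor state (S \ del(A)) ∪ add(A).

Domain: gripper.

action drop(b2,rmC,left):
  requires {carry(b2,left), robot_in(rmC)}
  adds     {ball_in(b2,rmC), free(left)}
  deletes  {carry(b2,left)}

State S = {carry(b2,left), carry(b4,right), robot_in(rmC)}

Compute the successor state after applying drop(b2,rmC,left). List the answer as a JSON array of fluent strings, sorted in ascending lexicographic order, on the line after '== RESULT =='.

Progress:
  pre ⊆ S: {carry(b2,left), robot_in(rmC)} ⊆ S  — applicable
  S \ del = {carry(b4,right), robot_in(rmC)}
  ∪ add   = {ball_in(b2,rmC), carry(b4,right), free(left), robot_in(rmC)}

== RESULT ==
["ball_in(b2,rmC)", "carry(b4,right)", "free(left)", "robot_in(rmC)"]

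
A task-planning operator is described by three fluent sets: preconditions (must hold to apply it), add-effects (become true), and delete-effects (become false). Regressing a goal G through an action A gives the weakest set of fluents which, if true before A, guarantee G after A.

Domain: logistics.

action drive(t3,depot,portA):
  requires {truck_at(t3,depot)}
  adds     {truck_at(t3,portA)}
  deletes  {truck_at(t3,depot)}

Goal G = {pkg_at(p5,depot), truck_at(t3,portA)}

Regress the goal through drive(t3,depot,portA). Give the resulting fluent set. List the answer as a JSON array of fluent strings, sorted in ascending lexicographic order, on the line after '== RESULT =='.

Regress:
  G ∩ del = {}  (empty — regression defined)
  G \ add = {pkg_at(p5,depot), truck_at(t3,portA)} \ {truck_at(t3,portA)} = {pkg_at(p5,depot)}
  ∪ pre   = {pkg_at(p5,depot)} ∪ {truck_at(t3,depot)}
          = {pkg_at(p5,depot), truck_at(t3,depot)}

== RESULT ==
["pkg_at(p5,depot)", "truck_at(t3,depot)"]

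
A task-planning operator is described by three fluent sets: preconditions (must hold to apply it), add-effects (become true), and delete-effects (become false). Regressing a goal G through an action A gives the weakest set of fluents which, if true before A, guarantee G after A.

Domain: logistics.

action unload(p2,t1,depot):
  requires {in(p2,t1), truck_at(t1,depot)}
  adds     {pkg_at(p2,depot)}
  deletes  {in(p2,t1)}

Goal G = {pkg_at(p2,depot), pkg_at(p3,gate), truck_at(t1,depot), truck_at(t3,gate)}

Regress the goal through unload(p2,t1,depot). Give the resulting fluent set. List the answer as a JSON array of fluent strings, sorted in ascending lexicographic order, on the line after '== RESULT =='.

Regress:
  G ∩ del = {}  (empty — regression defined)
  G \ add = {pkg_at(p2,depot), pkg_at(p3,gate), truck_at(t1,depot), truck_at(t3,gate)} \ {pkg_at(p2,depot)} = {pkg_at(p3,gate), truck_at(t1,depot), truck_at(t3,gate)}
  ∪ pre   = {pkg_at(p3,gate), truck_at(t1,depot), truck_at(t3,gate)} ∪ {in(p2,t1), truck_at(t1,depot)}
          = {in(p2,t1), pkg_at(p3,gate), truck_at(t1,depot), truck_at(t3,gate)}

== RESULT ==
["in(p2,t1)", "pkg_at(p3,gate)", "truck_at(t1,depot)", "truck_at(t3,gate)"]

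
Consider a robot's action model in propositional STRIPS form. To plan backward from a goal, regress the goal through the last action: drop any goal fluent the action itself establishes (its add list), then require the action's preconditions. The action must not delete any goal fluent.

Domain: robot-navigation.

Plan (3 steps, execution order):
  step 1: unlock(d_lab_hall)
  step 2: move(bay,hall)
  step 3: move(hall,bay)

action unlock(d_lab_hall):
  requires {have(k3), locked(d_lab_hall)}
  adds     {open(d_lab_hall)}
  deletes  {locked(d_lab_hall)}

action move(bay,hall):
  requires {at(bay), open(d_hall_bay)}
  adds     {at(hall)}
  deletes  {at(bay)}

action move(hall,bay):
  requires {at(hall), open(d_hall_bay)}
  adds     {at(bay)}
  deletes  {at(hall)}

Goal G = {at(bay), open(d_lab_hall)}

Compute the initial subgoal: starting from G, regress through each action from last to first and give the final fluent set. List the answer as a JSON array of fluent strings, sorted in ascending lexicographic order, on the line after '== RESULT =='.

Work backward from the goal:
  through step 3 (move(hall,bay)): drop {at(bay)}, keep {open(d_lab_hall)}, require {at(hall), open(d_hall_bay)}
    → {at(hall), open(d_hall_bay), open(d_lab_hall)}
  through step 2 (move(bay,hall)): drop {at(hall)}, keep {open(d_hall_bay), open(d_lab_hall)}, require {at(bay), open(d_hall_bay)}
    → {at(bay), open(d_hall_bay), open(d_lab_hall)}
  through step 1 (unlock(d_lab_hall)): drop {open(d_lab_hall)}, keep {at(bay), open(d_hall_bay)}, require {have(k3), locked(d_lab_hall)}
    → {at(bay), have(k3), locked(d_lab_hall), open(d_hall_bay)}

== RESULT ==
["at(bay)", "have(k3)", "locked(d_lab_hall)", "open(d_hall_bay)"]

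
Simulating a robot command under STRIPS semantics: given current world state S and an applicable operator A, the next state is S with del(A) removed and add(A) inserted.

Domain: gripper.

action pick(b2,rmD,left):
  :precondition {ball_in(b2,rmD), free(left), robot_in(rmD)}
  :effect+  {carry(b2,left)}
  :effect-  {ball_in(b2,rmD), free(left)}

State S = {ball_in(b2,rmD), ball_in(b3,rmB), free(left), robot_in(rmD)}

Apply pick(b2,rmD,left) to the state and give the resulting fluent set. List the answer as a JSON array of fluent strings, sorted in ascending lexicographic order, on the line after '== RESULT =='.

Progress:
  pre ⊆ S: {ball_in(b2,rmD), free(left), robot_in(rmD)} ⊆ S  — applicable
  S \ del = {ball_in(b3,rmB), robot_in(rmD)}
  ∪ add   = {ball_in(b3,rmB), carry(b2,left), robot_in(rmD)}

== RESULT ==
["ball_in(b3,rmB)", "carry(b2,left)", "robot_in(rmD)"]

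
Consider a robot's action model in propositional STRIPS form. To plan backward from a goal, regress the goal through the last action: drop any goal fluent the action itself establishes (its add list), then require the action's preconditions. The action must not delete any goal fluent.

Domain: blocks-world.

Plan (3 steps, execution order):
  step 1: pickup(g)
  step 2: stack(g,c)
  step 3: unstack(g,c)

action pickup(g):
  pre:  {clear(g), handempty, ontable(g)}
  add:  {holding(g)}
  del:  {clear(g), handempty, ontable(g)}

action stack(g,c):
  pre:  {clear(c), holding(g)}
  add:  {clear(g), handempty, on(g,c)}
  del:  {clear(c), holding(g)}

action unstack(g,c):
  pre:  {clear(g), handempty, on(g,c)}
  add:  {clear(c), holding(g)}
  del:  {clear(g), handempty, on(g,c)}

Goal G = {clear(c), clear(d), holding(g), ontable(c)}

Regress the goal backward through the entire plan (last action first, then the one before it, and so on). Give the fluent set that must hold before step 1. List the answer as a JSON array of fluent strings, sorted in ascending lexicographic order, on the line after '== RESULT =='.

Work backward from the goal:
  through step 3 (unstack(g,c)): drop {clear(c), holding(g)}, keep {clear(d), ontable(c)}, require {clear(g), handempty, on(g,c)}
    → {clear(d), clear(g), handempty, on(g,c), ontable(c)}
  through step 2 (stack(g,c)): drop {clear(g), handempty, on(g,c)}, keep {clear(d), ontable(c)}, require {clear(c), holding(g)}
    → {clear(c), clear(d), holding(g), ontable(c)}
  through step 1 (pickup(g)): drop {holding(g)}, keep {clear(c), clear(d), ontable(c)}, require {clear(g), handempty, ontable(g)}
    → {clear(c), clear(d), clear(g), handempty, ontable(c), ontable(g)}

== RESULT ==
["clear(c)", "clear(d)", "clear(g)", "handempty", "ontable(c)", "ontable(g)"]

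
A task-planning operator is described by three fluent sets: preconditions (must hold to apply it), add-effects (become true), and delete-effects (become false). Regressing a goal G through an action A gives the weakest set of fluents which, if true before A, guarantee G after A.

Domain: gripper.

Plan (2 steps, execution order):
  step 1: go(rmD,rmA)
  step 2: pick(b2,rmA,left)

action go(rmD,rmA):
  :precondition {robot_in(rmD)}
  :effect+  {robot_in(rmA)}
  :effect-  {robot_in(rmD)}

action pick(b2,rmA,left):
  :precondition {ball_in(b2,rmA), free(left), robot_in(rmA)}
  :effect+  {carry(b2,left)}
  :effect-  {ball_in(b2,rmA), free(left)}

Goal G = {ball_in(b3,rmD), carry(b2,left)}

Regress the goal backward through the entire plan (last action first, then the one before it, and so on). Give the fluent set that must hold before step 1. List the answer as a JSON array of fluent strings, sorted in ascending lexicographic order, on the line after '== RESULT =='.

Regress step by step:
  through step 2 (pick(b2,rmA,left)): drop {carry(b2,left)}, keep {ball_in(b3,rmD)}, require {ball_in(b2,rmA), free(left), robot_in(rmA)}
    → {ball_in(b2,rmA), ball_in(b3,rmD), free(left), robot_in(rmA)}
  through step 1 (go(rmD,rmA)): drop {robot_in(rmA)}, keep {ball_in(b2,rmA), ball_in(b3,rmD), free(left)}, require {robot_in(rmD)}
    → {ball_in(b2,rmA), ball_in(b3,rmD), free(left), robot_in(rmD)}

== RESULT ==
["ball_in(b2,rmA)", "ball_in(b3,rmD)", "free(left)", "robot_in(rmD)"]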